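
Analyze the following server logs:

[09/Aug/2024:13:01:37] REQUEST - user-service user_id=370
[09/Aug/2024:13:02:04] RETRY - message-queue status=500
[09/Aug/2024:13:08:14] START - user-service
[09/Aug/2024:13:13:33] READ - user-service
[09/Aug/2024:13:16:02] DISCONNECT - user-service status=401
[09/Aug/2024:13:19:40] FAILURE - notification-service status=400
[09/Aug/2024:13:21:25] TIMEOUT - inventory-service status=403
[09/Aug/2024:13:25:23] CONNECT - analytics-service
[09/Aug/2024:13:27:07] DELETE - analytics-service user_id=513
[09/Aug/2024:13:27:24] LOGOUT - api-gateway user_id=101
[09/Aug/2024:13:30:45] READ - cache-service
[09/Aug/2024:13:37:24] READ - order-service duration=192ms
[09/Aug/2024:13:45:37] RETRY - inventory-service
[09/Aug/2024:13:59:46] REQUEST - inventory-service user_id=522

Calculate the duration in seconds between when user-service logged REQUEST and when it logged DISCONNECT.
865

To find the time between events:

1. Locate the first REQUEST event for user-service: 09/Aug/2024:13:01:37
2. Locate the first DISCONNECT event for user-service: 09/Aug/2024:13:16:02
3. Calculate the difference: 09/Aug/2024:13:16:02 - 09/Aug/2024:13:01:37 = 865 seconds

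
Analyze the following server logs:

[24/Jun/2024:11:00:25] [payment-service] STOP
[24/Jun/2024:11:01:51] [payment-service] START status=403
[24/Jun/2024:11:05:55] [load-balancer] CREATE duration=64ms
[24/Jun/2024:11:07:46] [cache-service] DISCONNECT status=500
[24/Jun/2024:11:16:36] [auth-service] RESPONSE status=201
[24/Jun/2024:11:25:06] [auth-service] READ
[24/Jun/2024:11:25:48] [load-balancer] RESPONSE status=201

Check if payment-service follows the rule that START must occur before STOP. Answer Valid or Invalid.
Invalid

To validate ordering:

1. Required order: START → STOP
2. Rule: START must occur before STOP
3. Check actual order of events for payment-service
4. Result: Invalid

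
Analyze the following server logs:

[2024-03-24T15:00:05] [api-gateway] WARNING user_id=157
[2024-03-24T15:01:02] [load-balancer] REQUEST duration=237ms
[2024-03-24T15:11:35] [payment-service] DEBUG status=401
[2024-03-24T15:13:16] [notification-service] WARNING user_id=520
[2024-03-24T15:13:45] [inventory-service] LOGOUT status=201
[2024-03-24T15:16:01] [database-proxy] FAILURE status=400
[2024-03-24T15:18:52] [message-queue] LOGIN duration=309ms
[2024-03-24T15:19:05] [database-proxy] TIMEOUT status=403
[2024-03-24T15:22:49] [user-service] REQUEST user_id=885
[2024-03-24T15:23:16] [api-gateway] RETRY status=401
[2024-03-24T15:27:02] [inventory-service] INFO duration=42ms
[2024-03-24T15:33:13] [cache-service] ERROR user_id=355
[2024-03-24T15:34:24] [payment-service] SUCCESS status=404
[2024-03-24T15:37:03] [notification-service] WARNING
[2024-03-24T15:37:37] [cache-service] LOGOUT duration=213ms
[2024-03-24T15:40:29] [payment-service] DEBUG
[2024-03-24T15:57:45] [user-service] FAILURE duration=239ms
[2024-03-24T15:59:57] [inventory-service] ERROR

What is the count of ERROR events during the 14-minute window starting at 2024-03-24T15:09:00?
0

To count events in the time window:

1. Window boundaries: 2024-03-24T15:09:00 to 2024-03-24T15:23:00
2. Filter for ERROR events within this window
3. Count matching events: 0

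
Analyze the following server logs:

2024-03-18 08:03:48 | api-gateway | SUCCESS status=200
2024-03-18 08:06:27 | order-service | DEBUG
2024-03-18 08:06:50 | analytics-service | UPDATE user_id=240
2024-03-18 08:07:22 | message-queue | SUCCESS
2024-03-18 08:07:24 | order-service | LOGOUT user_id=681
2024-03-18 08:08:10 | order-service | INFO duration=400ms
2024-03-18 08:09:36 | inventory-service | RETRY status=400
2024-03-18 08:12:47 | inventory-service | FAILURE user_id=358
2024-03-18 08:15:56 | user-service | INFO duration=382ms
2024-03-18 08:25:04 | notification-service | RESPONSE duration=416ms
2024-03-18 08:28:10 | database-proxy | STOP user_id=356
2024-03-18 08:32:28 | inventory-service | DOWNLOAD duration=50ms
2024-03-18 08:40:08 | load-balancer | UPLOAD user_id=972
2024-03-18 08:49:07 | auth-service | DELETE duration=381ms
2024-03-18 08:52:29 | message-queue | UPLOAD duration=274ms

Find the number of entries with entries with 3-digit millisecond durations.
5

To find matching entries:

1. Pattern to match: entries with 3-digit millisecond durations
2. Scan each log entry for the pattern
3. Count matches: 5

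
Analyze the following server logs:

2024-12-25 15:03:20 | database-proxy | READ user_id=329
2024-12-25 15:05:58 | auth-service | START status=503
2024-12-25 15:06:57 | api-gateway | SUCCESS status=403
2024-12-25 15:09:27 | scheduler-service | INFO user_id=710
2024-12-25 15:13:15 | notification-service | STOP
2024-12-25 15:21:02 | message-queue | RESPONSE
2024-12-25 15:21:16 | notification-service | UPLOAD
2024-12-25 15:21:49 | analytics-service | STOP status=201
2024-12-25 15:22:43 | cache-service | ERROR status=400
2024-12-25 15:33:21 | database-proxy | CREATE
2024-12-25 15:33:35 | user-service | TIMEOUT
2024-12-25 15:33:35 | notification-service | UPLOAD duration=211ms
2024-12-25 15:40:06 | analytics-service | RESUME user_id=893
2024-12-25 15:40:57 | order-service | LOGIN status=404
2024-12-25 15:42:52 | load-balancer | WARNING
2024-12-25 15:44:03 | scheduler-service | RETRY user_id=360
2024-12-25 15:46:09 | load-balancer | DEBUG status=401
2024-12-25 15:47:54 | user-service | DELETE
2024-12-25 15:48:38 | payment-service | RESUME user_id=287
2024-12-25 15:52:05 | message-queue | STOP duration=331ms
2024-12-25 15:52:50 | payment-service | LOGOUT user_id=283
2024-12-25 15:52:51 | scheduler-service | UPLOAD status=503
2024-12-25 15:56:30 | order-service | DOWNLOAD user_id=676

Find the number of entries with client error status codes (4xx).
4

To find matching entries:

1. Pattern to match: client error status codes (4xx)
2. Scan each log entry for the pattern
3. Count matches: 4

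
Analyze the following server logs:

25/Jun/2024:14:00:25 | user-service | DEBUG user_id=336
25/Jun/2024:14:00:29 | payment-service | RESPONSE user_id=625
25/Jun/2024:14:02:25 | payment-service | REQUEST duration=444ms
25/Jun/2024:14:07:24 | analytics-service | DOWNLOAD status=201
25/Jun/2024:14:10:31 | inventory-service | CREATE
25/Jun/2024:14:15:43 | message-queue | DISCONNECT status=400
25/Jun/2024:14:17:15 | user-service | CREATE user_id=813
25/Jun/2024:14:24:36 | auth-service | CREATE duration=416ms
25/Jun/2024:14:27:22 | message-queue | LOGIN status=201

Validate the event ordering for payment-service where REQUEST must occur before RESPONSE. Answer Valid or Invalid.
Invalid

To validate ordering:

1. Required order: REQUEST → RESPONSE
2. Rule: REQUEST must occur before RESPONSE
3. Check actual order of events for payment-service
4. Result: Invalid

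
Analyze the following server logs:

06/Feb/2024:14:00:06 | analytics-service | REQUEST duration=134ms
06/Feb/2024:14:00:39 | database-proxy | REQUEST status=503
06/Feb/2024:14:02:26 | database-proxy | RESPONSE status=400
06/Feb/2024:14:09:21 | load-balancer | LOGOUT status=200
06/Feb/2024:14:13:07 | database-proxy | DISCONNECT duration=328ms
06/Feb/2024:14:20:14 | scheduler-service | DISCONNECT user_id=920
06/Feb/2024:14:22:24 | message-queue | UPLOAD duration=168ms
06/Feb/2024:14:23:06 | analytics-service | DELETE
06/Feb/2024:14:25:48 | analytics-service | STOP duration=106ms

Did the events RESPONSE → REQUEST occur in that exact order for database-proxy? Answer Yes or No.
No

To verify sequence order:

1. Find all events in sequence RESPONSE → REQUEST for database-proxy
2. Extract their timestamps
3. Check if timestamps are in ascending order
4. Result: No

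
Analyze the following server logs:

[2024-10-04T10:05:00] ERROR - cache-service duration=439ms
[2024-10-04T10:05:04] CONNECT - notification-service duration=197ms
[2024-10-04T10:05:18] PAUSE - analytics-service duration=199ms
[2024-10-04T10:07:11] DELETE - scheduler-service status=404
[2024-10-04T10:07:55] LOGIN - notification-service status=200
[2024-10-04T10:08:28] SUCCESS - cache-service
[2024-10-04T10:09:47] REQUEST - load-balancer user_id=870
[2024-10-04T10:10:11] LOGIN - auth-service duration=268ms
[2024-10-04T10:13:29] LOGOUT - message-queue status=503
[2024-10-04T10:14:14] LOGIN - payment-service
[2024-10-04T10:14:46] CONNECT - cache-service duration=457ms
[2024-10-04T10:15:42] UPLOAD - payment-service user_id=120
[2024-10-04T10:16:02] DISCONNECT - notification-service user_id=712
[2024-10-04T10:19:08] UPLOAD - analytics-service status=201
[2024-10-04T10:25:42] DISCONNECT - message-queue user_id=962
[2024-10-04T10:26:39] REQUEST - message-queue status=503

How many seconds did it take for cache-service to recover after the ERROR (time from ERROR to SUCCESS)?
208

To calculate recovery time:

1. Find ERROR event for cache-service: 2024-10-04T10:05:00
2. Find next SUCCESS event for cache-service: 2024-10-04T10:08:28
3. Recovery time: 2024-10-04T10:08:28 - 2024-10-04T10:05:00 = 208 seconds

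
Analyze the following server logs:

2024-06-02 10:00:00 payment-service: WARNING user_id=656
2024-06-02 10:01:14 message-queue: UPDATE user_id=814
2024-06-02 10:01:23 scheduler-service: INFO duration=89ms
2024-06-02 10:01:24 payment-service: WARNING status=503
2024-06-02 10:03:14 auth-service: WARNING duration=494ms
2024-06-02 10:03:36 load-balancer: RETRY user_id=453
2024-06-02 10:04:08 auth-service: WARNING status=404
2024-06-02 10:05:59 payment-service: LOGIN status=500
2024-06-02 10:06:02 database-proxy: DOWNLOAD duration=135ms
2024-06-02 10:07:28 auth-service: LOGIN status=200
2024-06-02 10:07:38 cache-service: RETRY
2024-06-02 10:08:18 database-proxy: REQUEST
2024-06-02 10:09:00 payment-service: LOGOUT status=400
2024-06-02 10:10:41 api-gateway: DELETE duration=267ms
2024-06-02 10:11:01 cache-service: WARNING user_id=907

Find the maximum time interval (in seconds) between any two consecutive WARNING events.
413

To find the longest gap:

1. Extract all WARNING events in chronological order
2. Calculate time differences between consecutive events
3. Find the maximum difference
4. Longest gap: 413 seconds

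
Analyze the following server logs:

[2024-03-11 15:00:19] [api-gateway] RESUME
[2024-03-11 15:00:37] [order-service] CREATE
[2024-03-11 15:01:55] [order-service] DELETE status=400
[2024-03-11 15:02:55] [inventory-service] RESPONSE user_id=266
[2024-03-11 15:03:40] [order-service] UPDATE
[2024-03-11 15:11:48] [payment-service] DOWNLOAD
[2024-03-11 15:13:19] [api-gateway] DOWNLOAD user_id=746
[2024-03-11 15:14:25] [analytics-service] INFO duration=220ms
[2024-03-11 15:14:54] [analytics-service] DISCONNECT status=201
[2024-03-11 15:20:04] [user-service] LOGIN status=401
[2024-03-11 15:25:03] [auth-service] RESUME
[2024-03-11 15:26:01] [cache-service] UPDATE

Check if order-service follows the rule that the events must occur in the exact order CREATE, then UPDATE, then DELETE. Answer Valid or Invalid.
Invalid

To validate ordering:

1. Required order: CREATE → UPDATE → DELETE
2. Rule: the events must occur in the exact order CREATE, then UPDATE, then DELETE
3. Check actual order of events for order-service
4. Result: Invalid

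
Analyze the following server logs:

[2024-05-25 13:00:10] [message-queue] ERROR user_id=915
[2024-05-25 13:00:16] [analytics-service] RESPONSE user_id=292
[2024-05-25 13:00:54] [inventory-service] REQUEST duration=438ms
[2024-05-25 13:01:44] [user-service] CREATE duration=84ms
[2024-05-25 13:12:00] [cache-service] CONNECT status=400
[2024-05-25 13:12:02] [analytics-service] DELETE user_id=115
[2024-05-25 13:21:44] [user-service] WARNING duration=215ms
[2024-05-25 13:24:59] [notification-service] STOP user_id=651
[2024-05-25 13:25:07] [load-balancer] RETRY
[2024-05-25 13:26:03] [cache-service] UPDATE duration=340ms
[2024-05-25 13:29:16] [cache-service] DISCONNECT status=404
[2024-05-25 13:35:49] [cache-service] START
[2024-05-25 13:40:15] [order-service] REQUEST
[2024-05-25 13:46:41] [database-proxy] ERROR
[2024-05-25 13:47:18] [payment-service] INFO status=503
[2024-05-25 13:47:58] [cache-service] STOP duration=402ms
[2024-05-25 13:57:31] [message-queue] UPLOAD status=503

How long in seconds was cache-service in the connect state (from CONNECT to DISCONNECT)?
1036

To calculate state duration:

1. Find CONNECT event for cache-service: 2024-05-25 13:12:00
2. Find DISCONNECT event for cache-service: 2024-05-25 13:29:16
3. Calculate duration: 2024-05-25 13:29:16 - 2024-05-25 13:12:00 = 1036 seconds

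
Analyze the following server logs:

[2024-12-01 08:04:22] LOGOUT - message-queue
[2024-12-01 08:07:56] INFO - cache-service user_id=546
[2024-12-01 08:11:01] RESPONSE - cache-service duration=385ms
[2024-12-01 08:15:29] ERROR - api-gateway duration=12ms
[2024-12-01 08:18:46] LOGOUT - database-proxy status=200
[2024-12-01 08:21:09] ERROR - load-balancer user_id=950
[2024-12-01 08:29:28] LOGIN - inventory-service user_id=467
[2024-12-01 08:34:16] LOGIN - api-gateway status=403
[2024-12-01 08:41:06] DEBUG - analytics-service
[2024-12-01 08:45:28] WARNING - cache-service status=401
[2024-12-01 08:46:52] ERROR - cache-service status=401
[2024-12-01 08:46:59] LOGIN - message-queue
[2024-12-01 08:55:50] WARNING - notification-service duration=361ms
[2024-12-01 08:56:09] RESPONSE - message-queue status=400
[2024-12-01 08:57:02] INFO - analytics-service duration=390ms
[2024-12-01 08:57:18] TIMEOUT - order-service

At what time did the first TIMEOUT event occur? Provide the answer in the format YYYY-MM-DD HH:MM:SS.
2024-12-01 08:57:18

To find the first event:

1. Filter for all TIMEOUT events
2. Sort by timestamp
3. Select the first one
4. Timestamp: 2024-12-01 08:57:18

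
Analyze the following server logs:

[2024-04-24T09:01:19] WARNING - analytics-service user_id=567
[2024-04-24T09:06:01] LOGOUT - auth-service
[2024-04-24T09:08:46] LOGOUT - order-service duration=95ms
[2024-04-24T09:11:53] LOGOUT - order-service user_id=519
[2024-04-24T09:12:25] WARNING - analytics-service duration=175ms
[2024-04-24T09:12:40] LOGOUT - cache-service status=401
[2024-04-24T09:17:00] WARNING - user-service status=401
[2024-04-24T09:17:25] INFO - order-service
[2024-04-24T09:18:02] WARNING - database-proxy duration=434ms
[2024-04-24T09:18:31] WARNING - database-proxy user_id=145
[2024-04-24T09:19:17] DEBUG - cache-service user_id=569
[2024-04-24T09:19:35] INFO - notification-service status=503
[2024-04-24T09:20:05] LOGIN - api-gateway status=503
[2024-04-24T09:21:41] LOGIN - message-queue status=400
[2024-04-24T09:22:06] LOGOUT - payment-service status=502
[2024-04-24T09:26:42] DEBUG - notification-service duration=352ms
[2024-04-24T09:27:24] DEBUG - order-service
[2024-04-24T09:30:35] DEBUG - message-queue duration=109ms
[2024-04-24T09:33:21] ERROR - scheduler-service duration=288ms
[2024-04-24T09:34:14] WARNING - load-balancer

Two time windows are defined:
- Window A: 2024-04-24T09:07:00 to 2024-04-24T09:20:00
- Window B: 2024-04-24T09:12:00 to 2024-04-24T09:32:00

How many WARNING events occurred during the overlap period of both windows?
4

To find overlap events:

1. Window A: 2024-04-24T09:07:00 to 2024-04-24T09:20:00
2. Window B: 2024-04-24T09:12:00 to 2024-04-24T09:32:00
3. Overlap period: 2024-04-24T09:12:00 to 2024-04-24T09:20:00
4. Count WARNING events in overlap: 4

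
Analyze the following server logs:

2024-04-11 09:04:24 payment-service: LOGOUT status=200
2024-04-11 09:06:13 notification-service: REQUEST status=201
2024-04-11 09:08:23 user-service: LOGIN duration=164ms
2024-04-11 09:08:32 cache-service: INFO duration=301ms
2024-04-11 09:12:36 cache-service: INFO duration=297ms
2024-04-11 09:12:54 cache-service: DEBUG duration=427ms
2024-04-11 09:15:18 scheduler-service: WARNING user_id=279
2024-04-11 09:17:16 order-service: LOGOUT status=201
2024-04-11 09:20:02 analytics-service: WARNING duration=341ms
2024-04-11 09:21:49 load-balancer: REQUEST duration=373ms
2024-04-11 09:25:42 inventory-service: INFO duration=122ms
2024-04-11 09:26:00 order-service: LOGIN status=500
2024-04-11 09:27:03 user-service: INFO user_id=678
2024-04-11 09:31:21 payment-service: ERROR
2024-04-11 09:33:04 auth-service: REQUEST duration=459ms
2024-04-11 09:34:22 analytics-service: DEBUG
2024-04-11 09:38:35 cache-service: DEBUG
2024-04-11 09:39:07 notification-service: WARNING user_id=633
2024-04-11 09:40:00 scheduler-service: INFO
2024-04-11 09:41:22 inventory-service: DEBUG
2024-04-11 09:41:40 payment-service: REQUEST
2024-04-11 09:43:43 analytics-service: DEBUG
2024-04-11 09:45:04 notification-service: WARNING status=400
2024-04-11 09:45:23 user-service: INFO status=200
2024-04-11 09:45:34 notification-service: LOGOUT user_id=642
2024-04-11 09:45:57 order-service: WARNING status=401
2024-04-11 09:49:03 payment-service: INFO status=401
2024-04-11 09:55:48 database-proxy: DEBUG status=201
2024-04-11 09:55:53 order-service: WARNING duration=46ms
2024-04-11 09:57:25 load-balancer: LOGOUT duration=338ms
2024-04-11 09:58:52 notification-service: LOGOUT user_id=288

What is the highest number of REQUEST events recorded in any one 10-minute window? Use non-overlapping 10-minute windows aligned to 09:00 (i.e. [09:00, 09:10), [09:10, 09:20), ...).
1

To find the burst window:

1. Divide the log period into non-overlapping 10-minute windows starting at 09:00
2. Count REQUEST events in each window
3. Find the window with maximum count
4. Maximum events in a window: 1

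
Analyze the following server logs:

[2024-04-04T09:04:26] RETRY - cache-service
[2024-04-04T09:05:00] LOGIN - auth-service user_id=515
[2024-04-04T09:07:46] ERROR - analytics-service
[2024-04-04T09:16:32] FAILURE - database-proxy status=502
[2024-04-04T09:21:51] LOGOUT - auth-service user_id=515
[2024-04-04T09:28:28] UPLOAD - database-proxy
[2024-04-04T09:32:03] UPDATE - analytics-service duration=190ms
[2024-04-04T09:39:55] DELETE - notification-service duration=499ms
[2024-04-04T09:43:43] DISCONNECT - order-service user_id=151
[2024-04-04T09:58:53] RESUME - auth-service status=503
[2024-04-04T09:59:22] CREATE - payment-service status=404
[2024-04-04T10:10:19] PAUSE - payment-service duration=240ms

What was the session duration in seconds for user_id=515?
1011

To calculate session duration:

1. Find LOGIN event for user_id=515: 2024-04-04T09:05:00
2. Find LOGOUT event for user_id=515: 2024-04-04T09:21:51
3. Session duration: 2024-04-04T09:21:51 - 2024-04-04T09:05:00 = 1011 seconds (16 minutes)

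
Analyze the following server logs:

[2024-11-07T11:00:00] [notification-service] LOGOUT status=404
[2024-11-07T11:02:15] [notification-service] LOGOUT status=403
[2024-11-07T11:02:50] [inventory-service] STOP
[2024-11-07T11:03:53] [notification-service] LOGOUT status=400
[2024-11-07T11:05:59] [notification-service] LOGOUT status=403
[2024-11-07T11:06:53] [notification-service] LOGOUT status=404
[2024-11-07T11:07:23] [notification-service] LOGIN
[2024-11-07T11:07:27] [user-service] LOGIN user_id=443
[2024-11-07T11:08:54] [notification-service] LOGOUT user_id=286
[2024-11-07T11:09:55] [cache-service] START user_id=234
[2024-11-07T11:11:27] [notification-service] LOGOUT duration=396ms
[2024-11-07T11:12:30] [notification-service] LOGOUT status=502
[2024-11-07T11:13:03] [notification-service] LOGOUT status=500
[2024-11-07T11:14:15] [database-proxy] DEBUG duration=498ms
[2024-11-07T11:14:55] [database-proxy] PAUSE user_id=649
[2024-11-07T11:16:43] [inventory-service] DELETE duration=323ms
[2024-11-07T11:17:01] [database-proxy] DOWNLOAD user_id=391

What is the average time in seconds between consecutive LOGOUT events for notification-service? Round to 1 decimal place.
97.9

To calculate average interval:

1. Find all LOGOUT events for notification-service in order
2. Calculate time gaps between consecutive events
3. Compute mean of gaps: 783 / 8 = 97.9 seconds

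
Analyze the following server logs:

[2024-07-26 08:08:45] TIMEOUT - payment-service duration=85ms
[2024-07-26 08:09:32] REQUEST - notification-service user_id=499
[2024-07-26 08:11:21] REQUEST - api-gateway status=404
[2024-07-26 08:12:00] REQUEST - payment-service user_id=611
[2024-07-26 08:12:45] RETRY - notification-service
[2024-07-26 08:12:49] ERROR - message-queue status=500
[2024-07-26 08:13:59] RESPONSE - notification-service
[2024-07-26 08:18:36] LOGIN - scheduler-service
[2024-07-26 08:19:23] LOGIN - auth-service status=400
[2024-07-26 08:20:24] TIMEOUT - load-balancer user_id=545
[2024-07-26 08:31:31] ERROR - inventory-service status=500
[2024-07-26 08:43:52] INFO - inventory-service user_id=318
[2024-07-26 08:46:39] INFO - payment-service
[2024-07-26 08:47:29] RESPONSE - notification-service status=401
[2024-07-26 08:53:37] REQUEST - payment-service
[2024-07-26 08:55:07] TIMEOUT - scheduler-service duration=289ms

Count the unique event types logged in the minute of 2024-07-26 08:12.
3

To count unique event types:

1. Filter events in the minute starting at 2024-07-26 08:12
2. Extract event types from matching entries
3. Count unique types: 3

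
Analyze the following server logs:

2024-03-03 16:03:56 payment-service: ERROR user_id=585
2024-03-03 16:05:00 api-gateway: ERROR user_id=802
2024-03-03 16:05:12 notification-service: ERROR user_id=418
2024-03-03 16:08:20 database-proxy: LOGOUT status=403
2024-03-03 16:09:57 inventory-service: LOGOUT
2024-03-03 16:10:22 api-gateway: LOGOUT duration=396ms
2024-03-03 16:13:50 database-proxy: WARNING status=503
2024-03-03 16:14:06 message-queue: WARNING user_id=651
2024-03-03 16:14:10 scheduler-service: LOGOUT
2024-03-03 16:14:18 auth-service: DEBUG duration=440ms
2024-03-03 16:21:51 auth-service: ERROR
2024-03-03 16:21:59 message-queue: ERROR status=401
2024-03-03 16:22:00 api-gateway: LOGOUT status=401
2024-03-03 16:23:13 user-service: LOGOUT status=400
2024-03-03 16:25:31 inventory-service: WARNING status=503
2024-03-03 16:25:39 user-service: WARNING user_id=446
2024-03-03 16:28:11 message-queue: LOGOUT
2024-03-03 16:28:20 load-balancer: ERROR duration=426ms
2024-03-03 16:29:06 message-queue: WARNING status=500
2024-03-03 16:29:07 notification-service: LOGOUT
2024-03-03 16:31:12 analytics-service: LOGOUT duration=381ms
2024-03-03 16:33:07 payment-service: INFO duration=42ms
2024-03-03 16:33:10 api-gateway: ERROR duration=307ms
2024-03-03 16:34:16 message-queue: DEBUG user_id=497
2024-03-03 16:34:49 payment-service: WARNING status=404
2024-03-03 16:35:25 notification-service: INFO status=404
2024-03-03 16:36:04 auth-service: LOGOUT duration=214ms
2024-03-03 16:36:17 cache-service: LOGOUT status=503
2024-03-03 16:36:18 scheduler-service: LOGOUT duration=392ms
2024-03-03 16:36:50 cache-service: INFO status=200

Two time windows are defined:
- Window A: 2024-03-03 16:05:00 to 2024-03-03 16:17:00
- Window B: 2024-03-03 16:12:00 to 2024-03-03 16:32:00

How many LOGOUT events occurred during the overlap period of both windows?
1

To find overlap events:

1. Window A: 2024-03-03 16:05:00 to 2024-03-03 16:17:00
2. Window B: 2024-03-03 16:12:00 to 2024-03-03 16:32:00
3. Overlap period: 2024-03-03 16:12:00 to 2024-03-03 16:17:00
4. Count LOGOUT events in overlap: 1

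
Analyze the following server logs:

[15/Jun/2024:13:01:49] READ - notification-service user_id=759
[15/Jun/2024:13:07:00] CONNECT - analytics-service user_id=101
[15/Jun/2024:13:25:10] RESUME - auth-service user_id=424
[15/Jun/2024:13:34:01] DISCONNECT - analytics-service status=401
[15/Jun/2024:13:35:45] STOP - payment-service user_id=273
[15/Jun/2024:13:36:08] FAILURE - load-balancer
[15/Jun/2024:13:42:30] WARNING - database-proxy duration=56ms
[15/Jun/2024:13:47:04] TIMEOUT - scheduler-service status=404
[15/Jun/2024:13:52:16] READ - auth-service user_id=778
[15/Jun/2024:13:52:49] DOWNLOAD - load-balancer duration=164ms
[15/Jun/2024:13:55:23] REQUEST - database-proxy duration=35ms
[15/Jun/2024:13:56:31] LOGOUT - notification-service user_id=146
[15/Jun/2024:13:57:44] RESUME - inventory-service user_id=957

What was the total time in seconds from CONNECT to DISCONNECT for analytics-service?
1621

To calculate state duration:

1. Find CONNECT event for analytics-service: 15/Jun/2024:13:07:00
2. Find DISCONNECT event for analytics-service: 15/Jun/2024:13:34:01
3. Calculate duration: 15/Jun/2024:13:34:01 - 15/Jun/2024:13:07:00 = 1621 seconds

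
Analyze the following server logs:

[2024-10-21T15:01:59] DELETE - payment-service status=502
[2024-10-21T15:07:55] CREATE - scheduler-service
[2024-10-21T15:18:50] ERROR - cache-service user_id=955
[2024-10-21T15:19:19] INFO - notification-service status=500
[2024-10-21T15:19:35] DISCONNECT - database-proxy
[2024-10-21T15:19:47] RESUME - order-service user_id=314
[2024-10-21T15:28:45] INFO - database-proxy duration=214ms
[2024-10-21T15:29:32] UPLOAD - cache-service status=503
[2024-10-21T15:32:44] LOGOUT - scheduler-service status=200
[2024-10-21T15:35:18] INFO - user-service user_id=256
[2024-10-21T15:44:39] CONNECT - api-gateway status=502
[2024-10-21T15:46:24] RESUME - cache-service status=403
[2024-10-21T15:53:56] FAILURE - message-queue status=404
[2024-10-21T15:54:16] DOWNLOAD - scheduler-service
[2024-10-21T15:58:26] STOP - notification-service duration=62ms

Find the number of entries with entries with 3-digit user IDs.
3

To find matching entries:

1. Pattern to match: entries with 3-digit user IDs
2. Scan each log entry for the pattern
3. Count matches: 3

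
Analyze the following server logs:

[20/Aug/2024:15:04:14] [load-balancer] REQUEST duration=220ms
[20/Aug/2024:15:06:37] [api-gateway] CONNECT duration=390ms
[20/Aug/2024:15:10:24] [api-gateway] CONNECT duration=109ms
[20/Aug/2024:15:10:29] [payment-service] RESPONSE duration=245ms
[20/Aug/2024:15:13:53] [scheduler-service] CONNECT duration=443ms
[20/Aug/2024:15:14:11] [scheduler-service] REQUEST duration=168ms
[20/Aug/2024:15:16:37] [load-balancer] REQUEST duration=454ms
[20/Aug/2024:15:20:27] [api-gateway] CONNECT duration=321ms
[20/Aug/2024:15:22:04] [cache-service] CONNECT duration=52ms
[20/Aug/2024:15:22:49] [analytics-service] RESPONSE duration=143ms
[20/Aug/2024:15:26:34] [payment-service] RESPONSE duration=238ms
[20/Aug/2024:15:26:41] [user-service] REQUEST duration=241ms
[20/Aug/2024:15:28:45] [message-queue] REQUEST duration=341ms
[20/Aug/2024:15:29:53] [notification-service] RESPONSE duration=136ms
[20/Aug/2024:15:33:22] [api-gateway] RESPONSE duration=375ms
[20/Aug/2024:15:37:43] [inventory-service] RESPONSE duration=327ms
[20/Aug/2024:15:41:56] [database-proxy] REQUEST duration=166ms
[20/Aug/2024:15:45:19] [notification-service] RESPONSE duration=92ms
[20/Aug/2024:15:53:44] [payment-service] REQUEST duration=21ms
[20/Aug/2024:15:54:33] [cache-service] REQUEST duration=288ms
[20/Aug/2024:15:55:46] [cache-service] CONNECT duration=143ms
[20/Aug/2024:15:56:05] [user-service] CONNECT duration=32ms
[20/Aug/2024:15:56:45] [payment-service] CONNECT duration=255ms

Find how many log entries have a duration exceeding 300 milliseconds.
7

To count timeouts:

1. Threshold: 300ms
2. Extract duration from each log entry
3. Count entries where duration > 300
4. Timeout count: 7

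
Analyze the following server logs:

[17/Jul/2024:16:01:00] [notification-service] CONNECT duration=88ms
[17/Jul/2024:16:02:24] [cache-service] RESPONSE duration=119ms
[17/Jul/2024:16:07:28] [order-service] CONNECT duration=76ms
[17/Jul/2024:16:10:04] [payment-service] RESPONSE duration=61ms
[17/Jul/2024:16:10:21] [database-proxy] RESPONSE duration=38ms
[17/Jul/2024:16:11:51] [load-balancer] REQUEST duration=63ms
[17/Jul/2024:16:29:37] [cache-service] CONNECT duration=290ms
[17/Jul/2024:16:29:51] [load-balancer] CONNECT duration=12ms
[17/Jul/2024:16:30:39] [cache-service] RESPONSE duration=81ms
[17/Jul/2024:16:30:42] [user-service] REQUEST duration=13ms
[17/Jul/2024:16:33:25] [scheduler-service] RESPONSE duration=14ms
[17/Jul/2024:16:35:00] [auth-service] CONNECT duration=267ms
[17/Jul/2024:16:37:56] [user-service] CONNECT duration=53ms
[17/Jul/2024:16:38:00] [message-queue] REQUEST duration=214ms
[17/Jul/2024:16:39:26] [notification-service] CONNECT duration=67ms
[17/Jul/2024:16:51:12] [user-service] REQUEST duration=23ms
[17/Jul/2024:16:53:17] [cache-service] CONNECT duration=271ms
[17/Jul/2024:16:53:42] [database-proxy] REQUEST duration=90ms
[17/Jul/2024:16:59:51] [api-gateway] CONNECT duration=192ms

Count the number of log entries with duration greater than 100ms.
6

To count timeouts:

1. Threshold: 100ms
2. Extract duration from each log entry
3. Count entries where duration > 100
4. Timeout count: 6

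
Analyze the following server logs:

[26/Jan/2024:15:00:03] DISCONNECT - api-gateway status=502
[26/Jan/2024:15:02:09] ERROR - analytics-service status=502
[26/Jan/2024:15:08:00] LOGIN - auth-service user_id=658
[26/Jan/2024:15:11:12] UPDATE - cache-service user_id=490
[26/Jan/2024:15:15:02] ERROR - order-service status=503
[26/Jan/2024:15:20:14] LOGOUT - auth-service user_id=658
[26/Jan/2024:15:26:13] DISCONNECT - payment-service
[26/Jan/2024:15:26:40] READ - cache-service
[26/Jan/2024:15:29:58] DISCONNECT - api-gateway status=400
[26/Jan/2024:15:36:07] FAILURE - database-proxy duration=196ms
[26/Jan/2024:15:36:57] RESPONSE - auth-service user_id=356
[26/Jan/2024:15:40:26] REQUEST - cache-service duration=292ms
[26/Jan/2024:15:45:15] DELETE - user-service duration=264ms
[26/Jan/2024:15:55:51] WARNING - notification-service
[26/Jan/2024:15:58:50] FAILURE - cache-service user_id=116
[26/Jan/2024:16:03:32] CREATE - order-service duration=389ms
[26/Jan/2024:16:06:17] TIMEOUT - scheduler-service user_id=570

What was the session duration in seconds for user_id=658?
734

To calculate session duration:

1. Find LOGIN event for user_id=658: 26/Jan/2024:15:08:00
2. Find LOGOUT event for user_id=658: 26/Jan/2024:15:20:14
3. Session duration: 26/Jan/2024:15:20:14 - 26/Jan/2024:15:08:00 = 734 seconds (12 minutes)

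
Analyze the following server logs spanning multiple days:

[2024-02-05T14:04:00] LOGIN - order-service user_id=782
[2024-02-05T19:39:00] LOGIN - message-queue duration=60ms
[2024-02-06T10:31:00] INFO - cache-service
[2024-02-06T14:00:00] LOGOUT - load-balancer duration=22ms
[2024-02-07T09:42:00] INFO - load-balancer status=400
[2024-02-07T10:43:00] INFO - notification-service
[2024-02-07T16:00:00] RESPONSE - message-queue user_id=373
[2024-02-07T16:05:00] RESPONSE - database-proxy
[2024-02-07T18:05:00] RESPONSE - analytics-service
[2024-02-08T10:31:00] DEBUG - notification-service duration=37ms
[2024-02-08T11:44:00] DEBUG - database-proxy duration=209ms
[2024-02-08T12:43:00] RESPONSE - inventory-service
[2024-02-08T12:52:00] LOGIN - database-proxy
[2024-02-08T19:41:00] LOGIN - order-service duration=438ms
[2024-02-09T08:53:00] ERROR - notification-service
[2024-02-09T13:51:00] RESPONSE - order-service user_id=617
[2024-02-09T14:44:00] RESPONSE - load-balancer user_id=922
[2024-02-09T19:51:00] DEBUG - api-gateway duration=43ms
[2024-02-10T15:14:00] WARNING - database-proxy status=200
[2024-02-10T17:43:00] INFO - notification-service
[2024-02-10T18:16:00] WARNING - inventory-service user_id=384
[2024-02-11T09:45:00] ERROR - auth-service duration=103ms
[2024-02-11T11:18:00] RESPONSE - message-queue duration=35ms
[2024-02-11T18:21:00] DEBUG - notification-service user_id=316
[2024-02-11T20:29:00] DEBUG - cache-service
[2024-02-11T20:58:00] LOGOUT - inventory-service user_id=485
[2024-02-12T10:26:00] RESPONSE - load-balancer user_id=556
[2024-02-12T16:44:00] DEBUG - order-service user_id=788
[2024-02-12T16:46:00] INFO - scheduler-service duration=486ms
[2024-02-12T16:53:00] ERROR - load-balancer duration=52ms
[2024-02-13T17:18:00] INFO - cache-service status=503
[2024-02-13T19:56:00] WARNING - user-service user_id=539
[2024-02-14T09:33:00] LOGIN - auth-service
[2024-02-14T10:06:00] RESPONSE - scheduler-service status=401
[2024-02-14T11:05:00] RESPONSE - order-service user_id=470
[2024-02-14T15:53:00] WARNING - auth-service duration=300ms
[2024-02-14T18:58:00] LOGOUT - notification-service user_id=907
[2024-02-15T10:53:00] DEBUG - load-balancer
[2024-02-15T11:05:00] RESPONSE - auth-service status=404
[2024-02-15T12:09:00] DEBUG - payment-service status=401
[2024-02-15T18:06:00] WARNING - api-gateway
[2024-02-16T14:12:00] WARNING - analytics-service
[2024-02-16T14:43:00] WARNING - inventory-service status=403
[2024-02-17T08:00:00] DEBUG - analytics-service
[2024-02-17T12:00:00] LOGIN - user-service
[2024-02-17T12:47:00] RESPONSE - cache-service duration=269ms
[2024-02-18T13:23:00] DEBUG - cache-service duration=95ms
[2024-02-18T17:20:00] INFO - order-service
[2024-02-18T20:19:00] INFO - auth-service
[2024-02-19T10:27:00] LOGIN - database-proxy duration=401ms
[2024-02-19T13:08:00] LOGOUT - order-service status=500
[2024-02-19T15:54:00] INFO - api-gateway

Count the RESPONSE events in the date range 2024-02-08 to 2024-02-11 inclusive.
4

To filter by date range:

1. Date range: 2024-02-08 through 2024-02-11, both dates inclusive
2. Filter for RESPONSE events whose date falls in this range
3. Count matching events: 4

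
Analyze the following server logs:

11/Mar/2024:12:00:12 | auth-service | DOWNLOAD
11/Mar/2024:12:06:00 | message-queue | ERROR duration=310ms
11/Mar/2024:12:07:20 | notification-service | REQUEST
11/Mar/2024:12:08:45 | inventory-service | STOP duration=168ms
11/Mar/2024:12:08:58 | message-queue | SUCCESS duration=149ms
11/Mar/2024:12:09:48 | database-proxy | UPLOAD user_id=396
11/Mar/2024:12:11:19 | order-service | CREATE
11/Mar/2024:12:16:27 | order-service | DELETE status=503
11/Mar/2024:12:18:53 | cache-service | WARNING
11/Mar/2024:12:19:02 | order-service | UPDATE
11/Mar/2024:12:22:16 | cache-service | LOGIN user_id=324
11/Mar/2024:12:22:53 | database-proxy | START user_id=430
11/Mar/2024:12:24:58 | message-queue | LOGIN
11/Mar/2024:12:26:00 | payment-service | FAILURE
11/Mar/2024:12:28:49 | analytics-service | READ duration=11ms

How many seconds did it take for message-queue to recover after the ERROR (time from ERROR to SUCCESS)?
178

To calculate recovery time:

1. Find ERROR event for message-queue: 11/Mar/2024:12:06:00
2. Find next SUCCESS event for message-queue: 11/Mar/2024:12:08:58
3. Recovery time: 11/Mar/2024:12:08:58 - 11/Mar/2024:12:06:00 = 178 seconds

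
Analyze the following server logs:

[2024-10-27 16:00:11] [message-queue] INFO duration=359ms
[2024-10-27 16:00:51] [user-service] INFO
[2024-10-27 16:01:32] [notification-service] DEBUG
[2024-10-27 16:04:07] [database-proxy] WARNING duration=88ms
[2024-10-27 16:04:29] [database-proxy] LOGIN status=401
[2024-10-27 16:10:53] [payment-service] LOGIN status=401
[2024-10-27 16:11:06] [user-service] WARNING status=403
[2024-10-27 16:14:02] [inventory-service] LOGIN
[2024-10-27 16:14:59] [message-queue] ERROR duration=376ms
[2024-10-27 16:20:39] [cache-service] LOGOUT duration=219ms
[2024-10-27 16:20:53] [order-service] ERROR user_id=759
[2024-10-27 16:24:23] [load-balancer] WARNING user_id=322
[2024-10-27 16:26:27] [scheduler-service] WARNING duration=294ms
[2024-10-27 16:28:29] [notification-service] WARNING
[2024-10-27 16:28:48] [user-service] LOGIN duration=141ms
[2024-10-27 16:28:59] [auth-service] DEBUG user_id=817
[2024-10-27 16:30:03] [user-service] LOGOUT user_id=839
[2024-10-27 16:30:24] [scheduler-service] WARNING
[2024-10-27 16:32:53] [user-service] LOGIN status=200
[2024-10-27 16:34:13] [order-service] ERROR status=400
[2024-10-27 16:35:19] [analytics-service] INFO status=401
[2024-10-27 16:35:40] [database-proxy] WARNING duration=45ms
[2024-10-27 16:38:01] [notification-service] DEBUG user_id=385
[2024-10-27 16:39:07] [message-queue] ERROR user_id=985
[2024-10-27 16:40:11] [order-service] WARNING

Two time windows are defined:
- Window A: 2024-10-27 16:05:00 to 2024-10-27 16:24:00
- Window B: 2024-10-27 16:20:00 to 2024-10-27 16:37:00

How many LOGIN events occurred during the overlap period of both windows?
0

To find overlap events:

1. Window A: 2024-10-27 16:05:00 to 2024-10-27 16:24:00
2. Window B: 2024-10-27 16:20:00 to 2024-10-27 16:37:00
3. Overlap period: 2024-10-27 16:20:00 to 2024-10-27 16:24:00
4. Count LOGIN events in overlap: 0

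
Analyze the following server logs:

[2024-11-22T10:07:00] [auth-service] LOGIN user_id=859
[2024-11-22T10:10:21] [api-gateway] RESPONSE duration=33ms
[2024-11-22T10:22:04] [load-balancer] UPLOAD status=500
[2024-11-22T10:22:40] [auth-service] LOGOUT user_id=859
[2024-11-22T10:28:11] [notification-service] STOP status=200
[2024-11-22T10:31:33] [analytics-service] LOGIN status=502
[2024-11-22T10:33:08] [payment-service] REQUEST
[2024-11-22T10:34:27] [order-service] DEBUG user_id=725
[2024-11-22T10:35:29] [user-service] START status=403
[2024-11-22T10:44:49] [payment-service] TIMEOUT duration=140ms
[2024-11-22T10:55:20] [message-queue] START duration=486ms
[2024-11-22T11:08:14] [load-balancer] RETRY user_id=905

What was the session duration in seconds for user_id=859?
940

To calculate session duration:

1. Find LOGIN event for user_id=859: 2024-11-22T10:07:00
2. Find LOGOUT event for user_id=859: 2024-11-22T10:22:40
3. Session duration: 2024-11-22T10:22:40 - 2024-11-22T10:07:00 = 940 seconds (15 minutes)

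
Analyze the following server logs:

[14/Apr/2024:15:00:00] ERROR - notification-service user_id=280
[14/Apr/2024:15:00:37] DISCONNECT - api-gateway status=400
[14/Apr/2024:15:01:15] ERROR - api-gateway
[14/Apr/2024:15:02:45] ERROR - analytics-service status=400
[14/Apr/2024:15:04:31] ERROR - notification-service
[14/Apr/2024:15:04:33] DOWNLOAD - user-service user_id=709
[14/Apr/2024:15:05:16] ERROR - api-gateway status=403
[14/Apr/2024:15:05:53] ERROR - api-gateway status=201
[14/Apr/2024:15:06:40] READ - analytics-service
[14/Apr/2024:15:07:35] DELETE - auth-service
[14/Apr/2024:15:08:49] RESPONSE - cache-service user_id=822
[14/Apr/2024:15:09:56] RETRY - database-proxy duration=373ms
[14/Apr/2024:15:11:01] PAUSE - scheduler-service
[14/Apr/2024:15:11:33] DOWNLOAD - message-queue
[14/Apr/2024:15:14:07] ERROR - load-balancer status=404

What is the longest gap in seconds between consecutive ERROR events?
494

To find the longest gap:

1. Extract all ERROR events in chronological order
2. Calculate time differences between consecutive events
3. Find the maximum difference
4. Longest gap: 494 seconds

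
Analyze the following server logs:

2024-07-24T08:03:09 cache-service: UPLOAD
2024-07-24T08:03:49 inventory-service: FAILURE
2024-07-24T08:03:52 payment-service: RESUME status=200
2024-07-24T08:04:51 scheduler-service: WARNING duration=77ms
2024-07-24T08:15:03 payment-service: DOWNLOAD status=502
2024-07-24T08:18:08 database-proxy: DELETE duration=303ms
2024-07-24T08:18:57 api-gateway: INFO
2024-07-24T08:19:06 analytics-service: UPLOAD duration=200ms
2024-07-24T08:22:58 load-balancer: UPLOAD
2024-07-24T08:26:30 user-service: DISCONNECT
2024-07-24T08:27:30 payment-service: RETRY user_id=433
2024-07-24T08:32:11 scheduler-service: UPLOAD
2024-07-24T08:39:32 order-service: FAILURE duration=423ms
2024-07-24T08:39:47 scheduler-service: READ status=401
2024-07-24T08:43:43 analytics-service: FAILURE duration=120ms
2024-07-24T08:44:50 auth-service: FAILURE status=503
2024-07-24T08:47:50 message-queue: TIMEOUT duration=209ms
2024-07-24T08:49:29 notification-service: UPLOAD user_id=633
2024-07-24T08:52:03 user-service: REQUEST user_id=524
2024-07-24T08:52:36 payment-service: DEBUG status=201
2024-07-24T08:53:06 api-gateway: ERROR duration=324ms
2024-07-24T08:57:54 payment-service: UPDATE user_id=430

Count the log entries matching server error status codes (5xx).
2

To find matching entries:

1. Pattern to match: server error status codes (5xx)
2. Scan each log entry for the pattern
3. Count matches: 2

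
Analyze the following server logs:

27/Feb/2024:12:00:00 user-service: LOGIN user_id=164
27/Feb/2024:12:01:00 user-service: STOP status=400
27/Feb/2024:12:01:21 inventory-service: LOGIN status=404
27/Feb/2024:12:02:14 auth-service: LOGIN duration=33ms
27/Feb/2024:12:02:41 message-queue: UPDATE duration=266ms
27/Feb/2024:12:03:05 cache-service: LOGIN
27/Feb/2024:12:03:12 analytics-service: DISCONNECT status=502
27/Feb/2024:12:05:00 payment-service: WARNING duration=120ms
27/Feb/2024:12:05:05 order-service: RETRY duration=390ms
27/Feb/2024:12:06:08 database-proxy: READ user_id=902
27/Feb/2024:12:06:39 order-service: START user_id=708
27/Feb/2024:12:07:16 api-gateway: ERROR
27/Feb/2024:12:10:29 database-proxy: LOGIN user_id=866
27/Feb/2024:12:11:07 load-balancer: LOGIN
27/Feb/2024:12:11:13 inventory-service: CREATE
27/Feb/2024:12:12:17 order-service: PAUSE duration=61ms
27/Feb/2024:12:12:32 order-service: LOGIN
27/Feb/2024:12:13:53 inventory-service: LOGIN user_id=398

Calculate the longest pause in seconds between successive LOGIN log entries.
444

To find the longest gap:

1. Extract all LOGIN events in chronological order
2. Calculate time differences between consecutive events
3. Find the maximum difference
4. Longest gap: 444 seconds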